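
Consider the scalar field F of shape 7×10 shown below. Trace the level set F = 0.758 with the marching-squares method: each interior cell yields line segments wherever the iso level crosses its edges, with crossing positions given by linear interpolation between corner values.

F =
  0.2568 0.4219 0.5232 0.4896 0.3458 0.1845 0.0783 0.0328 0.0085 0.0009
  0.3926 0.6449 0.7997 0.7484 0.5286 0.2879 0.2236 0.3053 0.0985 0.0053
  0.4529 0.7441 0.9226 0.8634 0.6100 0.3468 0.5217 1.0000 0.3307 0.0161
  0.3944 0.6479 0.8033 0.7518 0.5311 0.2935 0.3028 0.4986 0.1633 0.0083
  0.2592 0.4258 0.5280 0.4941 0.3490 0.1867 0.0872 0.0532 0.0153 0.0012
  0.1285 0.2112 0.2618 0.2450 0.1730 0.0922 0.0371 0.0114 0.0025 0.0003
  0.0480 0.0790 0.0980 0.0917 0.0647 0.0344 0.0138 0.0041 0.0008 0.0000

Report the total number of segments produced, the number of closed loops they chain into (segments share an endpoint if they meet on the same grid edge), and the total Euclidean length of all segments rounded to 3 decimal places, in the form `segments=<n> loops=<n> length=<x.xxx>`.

cell (0,1): code 0100 → (0.849,2.000)–(1.000,1.731)
cell (0,2): code 1000 → (1.000,2.813)–(0.849,2.000)
cell (1,1): code 0110 → (1.000,1.731)–(2.000,1.078)
cell (1,2): code 1101 → (1.083,3.000)–(1.000,2.813)
cell (1,3): code 1000 → (2.000,3.416)–(1.083,3.000)
cell (1,6): code 0100 → (1.652,7.000)–(2.000,6.494)
cell (1,7): code 1000 → (2.000,7.362)–(1.652,7.000)
cell (2,1): code 0110 → (2.000,1.078)–(3.000,1.708)
cell (2,2): code 1011 → (3.000,2.880)–(2.944,3.000)
cell (2,3): code 0001 → (2.944,3.000)–(2.000,3.416)
cell (2,6): code 0010 → (2.000,6.494)–(2.483,7.000)
cell (2,7): code 0001 → (2.483,7.000)–(2.000,7.362)
cell (3,1): code 0010 → (3.000,1.708)–(3.165,2.000)
cell (3,2): code 0001 → (3.165,2.000)–(3.000,2.880)
total: 14 segments, chained into 2 closed loop(s), length Σ = 9.536133

segments=14 loops=2 length=9.536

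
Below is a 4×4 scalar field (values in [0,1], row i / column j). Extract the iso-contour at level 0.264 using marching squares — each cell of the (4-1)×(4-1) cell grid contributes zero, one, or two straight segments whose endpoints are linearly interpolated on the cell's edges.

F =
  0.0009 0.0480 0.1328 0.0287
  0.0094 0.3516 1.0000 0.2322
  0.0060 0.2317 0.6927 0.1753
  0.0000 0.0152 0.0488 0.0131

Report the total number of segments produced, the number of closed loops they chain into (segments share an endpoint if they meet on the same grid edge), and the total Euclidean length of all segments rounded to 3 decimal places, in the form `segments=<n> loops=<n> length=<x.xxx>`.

segments=8 loops=1 length=7.080

cell (0,0): code 0100 → (0.711,1.000)–(1.000,0.744)
cell (0,1): code 1100 → (0.151,2.000)–(0.711,1.000)
cell (0,2): code 1000 → (1.000,2.959)–(0.151,2.000)
cell (1,0): code 0010 → (1.000,0.744)–(1.731,1.000)
cell (1,1): code 0111 → (1.731,1.000)–(2.000,1.070)
cell (1,2): code 1001 → (2.000,2.829)–(1.000,2.959)
cell (2,1): code 0010 → (2.000,1.070)–(2.666,2.000)
cell (2,2): code 0001 → (2.666,2.000)–(2.000,2.829)
total: 8 segments, chained into 1 closed loop(s), length Σ = 7.079788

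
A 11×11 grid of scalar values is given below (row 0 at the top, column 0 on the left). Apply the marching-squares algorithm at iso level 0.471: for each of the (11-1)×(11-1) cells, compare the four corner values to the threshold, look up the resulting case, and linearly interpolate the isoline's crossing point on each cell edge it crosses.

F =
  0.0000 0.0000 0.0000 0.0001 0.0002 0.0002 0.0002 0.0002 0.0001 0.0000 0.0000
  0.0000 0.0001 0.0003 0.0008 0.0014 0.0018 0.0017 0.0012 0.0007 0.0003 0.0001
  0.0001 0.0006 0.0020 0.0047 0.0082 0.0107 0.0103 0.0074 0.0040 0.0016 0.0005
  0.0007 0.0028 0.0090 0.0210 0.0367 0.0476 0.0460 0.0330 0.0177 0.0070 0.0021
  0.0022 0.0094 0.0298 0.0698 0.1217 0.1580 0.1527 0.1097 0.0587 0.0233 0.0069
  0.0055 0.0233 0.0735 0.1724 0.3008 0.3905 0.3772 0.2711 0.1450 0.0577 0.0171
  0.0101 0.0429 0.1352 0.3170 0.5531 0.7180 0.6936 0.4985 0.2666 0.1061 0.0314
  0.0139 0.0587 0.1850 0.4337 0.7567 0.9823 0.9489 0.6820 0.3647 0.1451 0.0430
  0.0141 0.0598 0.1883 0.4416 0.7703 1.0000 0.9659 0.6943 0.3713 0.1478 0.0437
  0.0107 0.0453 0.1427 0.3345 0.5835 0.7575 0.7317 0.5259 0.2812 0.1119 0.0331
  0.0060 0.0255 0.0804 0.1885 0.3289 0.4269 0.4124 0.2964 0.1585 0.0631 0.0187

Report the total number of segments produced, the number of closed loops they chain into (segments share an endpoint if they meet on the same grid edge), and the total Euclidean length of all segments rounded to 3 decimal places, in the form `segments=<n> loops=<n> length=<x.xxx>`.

cell (5,3): code 0100 → (5.675,4.000)–(6.000,3.652)
cell (5,4): code 1100 → (5.246,5.000)–(5.675,4.000)
cell (5,5): code 1100 → (5.296,6.000)–(5.246,5.000)
cell (5,6): code 1100 → (5.879,7.000)–(5.296,6.000)
cell (5,7): code 1000 → (6.000,7.119)–(5.879,7.000)
cell (6,3): code 0110 → (6.000,3.652)–(7.000,3.115)
cell (6,7): code 1001 → (7.000,7.665)–(6.000,7.119)
cell (7,3): code 0110 → (7.000,3.115)–(8.000,3.089)
cell (7,7): code 1001 → (8.000,7.691)–(7.000,7.665)
cell (8,3): code 0110 → (8.000,3.089)–(9.000,3.548)
cell (8,7): code 1001 → (9.000,7.224)–(8.000,7.691)
cell (9,3): code 0010 → (9.000,3.548)–(9.442,4.000)
cell (9,4): code 0011 → (9.442,4.000)–(9.867,5.000)
cell (9,5): code 0011 → (9.867,5.000)–(9.816,6.000)
cell (9,6): code 0011 → (9.816,6.000)–(9.239,7.000)
cell (9,7): code 0001 → (9.239,7.000)–(9.000,7.224)
total: 16 segments, chained into 1 closed loop(s), length Σ = 14.573646

segments=16 loops=1 length=14.574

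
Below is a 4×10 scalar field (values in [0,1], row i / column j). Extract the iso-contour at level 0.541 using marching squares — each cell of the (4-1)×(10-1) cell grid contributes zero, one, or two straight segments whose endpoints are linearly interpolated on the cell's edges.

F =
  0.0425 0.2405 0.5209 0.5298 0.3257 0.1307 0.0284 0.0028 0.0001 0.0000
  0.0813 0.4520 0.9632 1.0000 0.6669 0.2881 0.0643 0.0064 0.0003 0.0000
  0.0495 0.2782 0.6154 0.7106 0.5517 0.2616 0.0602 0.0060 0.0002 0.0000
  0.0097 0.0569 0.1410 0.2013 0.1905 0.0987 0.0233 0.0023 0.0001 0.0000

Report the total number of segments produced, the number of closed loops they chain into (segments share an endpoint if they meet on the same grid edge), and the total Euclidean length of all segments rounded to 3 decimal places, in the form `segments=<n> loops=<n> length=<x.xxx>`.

segments=10 loops=1 length=8.519

cell (0,1): code 0100 → (0.045,2.000)–(1.000,1.174)
cell (0,2): code 1100 → (0.024,3.000)–(0.045,2.000)
cell (0,3): code 1100 → (0.631,4.000)–(0.024,3.000)
cell (0,4): code 1000 → (1.000,4.332)–(0.631,4.000)
cell (1,1): code 0110 → (1.000,1.174)–(2.000,1.779)
cell (1,4): code 1001 → (2.000,4.037)–(1.000,4.332)
cell (2,1): code 0010 → (2.000,1.779)–(2.157,2.000)
cell (2,2): code 0011 → (2.157,2.000)–(2.333,3.000)
cell (2,3): code 0011 → (2.333,3.000)–(2.030,4.000)
cell (2,4): code 0001 → (2.030,4.000)–(2.000,4.037)
total: 10 segments, chained into 1 closed loop(s), length Σ = 8.519064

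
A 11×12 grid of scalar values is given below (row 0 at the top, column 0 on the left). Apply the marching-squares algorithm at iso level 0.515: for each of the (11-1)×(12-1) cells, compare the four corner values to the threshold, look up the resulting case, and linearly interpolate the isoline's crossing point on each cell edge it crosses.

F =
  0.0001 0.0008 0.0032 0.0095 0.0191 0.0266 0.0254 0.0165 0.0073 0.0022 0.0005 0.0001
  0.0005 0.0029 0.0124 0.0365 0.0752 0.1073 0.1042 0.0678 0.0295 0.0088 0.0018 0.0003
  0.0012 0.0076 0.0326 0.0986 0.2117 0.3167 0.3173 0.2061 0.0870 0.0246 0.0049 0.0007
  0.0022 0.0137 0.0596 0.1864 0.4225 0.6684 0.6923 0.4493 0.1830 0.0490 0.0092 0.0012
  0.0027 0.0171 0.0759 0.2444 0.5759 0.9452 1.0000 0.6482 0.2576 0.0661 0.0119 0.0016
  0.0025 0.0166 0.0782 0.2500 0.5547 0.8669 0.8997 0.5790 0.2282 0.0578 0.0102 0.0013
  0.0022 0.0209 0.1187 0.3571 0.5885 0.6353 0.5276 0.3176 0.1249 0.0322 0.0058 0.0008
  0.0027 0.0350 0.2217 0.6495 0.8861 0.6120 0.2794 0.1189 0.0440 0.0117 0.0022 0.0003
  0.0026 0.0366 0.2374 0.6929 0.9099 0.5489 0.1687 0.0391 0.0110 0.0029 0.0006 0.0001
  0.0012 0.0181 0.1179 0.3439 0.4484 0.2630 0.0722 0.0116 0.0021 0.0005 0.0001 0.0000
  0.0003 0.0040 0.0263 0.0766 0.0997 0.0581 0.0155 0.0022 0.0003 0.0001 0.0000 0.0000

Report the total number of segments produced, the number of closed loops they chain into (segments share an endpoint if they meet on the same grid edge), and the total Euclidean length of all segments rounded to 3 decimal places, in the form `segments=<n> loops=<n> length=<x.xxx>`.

cell (2,4): code 0100 → (2.564,5.000)–(3.000,4.376)
cell (2,5): code 1100 → (2.527,6.000)–(2.564,5.000)
cell (2,6): code 1000 → (3.000,6.730)–(2.527,6.000)
cell (3,3): code 0100 → (3.603,4.000)–(4.000,3.816)
cell (3,4): code 1110 → (3.000,4.376)–(3.603,4.000)
cell (3,6): code 1101 → (3.330,7.000)–(3.000,6.730)
cell (3,7): code 1000 → (4.000,7.341)–(3.330,7.000)
cell (4,3): code 0110 → (4.000,3.816)–(5.000,3.870)
cell (4,7): code 1001 → (5.000,7.182)–(4.000,7.341)
cell (5,3): code 0110 → (5.000,3.870)–(6.000,3.682)
cell (5,6): code 1011 → (6.000,6.060)–(5.245,7.000)
cell (5,7): code 0001 → (5.245,7.000)–(5.000,7.182)
cell (6,2): code 0100 → (6.540,3.000)–(7.000,2.686)
cell (6,3): code 1110 → (6.000,3.682)–(6.540,3.000)
cell (6,5): code 1011 → (7.000,5.292)–(6.051,6.000)
cell (6,6): code 0001 → (6.051,6.000)–(6.000,6.060)
cell (7,2): code 0110 → (7.000,2.686)–(8.000,2.609)
cell (7,5): code 1001 → (8.000,5.089)–(7.000,5.292)
cell (8,2): code 0010 → (8.000,2.609)–(8.510,3.000)
cell (8,3): code 0011 → (8.510,3.000)–(8.856,4.000)
cell (8,4): code 0011 → (8.856,4.000)–(8.119,5.000)
cell (8,5): code 0001 → (8.119,5.000)–(8.000,5.089)
total: 22 segments, chained into 1 closed loop(s), length Σ = 17.304761

segments=22 loops=1 length=17.305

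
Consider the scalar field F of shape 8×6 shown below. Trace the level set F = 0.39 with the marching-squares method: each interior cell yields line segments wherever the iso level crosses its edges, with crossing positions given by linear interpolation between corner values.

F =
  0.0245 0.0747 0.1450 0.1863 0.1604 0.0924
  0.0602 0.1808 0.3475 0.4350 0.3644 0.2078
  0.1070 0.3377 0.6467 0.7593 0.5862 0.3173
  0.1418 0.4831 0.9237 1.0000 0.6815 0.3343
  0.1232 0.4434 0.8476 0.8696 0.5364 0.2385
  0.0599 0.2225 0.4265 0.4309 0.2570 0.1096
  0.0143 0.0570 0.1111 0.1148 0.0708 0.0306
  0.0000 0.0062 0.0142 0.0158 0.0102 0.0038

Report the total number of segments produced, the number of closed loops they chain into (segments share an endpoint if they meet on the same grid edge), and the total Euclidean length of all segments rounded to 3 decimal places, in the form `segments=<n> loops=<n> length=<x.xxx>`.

segments=18 loops=1 length=13.111

cell (0,2): code 0100 → (0.819,3.000)–(1.000,2.486)
cell (0,3): code 1000 → (1.000,3.637)–(0.819,3.000)
cell (1,1): code 0100 → (1.142,2.000)–(2.000,1.169)
cell (1,2): code 1110 → (1.000,2.486)–(1.142,2.000)
cell (1,3): code 1101 → (1.115,4.000)–(1.000,3.637)
cell (1,4): code 1000 → (2.000,4.730)–(1.115,4.000)
cell (2,0): code 0100 → (2.360,1.000)–(3.000,0.727)
cell (2,1): code 1110 → (2.000,1.169)–(2.360,1.000)
cell (2,4): code 1001 → (3.000,4.840)–(2.000,4.730)
cell (3,0): code 0110 → (3.000,0.727)–(4.000,0.833)
cell (3,4): code 1001 → (4.000,4.491)–(3.000,4.840)
cell (4,0): code 0010 → (4.000,0.833)–(4.242,1.000)
cell (4,1): code 0111 → (4.242,1.000)–(5.000,1.821)
cell (4,3): code 1011 → (5.000,3.235)–(4.524,4.000)
cell (4,4): code 0001 → (4.524,4.000)–(4.000,4.491)
cell (5,1): code 0010 → (5.000,1.821)–(5.116,2.000)
cell (5,2): code 0011 → (5.116,2.000)–(5.129,3.000)
cell (5,3): code 0001 → (5.129,3.000)–(5.000,3.235)
total: 18 segments, chained into 1 closed loop(s), length Σ = 13.111452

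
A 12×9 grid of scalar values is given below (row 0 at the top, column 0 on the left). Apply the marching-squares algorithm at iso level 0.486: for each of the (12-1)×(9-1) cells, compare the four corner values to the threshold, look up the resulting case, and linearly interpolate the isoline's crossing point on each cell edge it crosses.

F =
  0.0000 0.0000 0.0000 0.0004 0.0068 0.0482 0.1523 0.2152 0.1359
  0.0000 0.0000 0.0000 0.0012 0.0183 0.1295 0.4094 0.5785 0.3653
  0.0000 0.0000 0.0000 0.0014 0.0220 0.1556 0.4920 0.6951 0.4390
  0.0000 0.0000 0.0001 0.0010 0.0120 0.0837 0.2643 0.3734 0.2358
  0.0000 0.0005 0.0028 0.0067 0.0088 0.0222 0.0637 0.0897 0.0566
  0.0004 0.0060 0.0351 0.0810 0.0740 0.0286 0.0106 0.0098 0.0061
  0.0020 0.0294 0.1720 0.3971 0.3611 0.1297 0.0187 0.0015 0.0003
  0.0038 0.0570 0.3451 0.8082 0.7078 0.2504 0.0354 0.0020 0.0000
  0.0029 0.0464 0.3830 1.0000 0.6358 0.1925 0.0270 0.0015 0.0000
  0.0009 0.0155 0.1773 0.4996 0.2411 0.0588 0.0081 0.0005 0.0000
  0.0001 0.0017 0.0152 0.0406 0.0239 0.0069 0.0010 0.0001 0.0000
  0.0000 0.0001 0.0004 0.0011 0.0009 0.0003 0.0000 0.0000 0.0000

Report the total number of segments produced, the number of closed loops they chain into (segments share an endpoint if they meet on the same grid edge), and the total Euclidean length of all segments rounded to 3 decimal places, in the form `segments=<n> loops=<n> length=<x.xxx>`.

segments=18 loops=2 length=13.447

cell (0,6): code 0100 → (0.745,7.000)–(1.000,6.453)
cell (0,7): code 1000 → (1.000,7.434)–(0.745,7.000)
cell (1,5): code 0100 → (1.927,6.000)–(2.000,5.982)
cell (1,6): code 1110 → (1.000,6.453)–(1.927,6.000)
cell (1,7): code 1001 → (2.000,7.816)–(1.000,7.434)
cell (2,5): code 0010 → (2.000,5.982)–(2.026,6.000)
cell (2,6): code 0011 → (2.026,6.000)–(2.650,7.000)
cell (2,7): code 0001 → (2.650,7.000)–(2.000,7.816)
cell (6,2): code 0100 → (6.216,3.000)–(7.000,2.304)
cell (6,3): code 1100 → (6.360,4.000)–(6.216,3.000)
cell (6,4): code 1000 → (7.000,4.485)–(6.360,4.000)
cell (7,2): code 0110 → (7.000,2.304)–(8.000,2.167)
cell (7,4): code 1001 → (8.000,4.338)–(7.000,4.485)
cell (8,2): code 0110 → (8.000,2.167)–(9.000,2.958)
cell (8,3): code 1011 → (9.000,3.053)–(8.380,4.000)
cell (8,4): code 0001 → (8.380,4.000)–(8.000,4.338)
cell (9,2): code 0010 → (9.000,2.958)–(9.030,3.000)
cell (9,3): code 0001 → (9.030,3.000)–(9.000,3.053)
total: 18 segments, chained into 2 closed loop(s), length Σ = 13.446697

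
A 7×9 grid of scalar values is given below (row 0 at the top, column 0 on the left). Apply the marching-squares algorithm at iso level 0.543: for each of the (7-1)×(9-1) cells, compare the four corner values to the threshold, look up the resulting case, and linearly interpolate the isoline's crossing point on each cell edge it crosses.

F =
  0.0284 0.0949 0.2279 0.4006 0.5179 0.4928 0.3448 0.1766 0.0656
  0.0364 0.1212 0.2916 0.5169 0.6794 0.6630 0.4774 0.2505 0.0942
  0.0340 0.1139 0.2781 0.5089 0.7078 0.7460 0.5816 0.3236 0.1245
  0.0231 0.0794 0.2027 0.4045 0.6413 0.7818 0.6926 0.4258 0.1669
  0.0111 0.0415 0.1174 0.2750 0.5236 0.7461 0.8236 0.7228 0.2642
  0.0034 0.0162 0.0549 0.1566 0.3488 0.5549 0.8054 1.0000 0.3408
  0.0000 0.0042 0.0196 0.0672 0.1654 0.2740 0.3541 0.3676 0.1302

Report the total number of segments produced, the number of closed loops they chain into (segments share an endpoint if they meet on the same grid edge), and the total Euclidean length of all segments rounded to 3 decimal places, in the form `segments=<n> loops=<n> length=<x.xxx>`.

segments=18 loops=1 length=15.452

cell (0,3): code 0100 → (0.155,4.000)–(1.000,3.161)
cell (0,4): code 1100 → (0.295,5.000)–(0.155,4.000)
cell (0,5): code 1000 → (1.000,5.647)–(0.295,5.000)
cell (1,3): code 0110 → (1.000,3.161)–(2.000,3.171)
cell (1,5): code 1101 → (1.630,6.000)–(1.000,5.647)
cell (1,6): code 1000 → (2.000,6.150)–(1.630,6.000)
cell (2,3): code 0110 → (2.000,3.171)–(3.000,3.585)
cell (2,6): code 1001 → (3.000,6.561)–(2.000,6.150)
cell (3,3): code 0010 → (3.000,3.585)–(3.835,4.000)
cell (3,4): code 0111 → (3.835,4.000)–(4.000,4.087)
cell (3,6): code 1101 → (3.395,7.000)–(3.000,6.561)
cell (3,7): code 1000 → (4.000,7.392)–(3.395,7.000)
cell (4,4): code 0110 → (4.000,4.087)–(5.000,4.942)
cell (4,7): code 1001 → (5.000,7.693)–(4.000,7.392)
cell (5,4): code 0010 → (5.000,4.942)–(5.042,5.000)
cell (5,5): code 0011 → (5.042,5.000)–(5.581,6.000)
cell (5,6): code 0011 → (5.581,6.000)–(5.723,7.000)
cell (5,7): code 0001 → (5.723,7.000)–(5.000,7.693)
total: 18 segments, chained into 1 closed loop(s), length Σ = 15.451893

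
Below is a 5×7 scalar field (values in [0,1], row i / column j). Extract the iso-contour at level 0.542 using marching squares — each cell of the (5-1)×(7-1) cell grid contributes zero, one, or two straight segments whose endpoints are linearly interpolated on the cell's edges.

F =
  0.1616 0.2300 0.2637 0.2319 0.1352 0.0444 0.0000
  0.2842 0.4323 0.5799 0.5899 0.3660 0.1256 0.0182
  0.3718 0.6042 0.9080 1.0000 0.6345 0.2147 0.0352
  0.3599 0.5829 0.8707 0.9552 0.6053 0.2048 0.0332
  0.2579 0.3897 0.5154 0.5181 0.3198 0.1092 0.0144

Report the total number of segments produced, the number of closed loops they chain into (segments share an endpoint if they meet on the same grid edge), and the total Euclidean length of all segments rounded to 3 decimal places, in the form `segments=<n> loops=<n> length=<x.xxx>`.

cell (0,1): code 0100 → (0.880,2.000)–(1.000,1.743)
cell (0,2): code 1100 → (0.866,3.000)–(0.880,2.000)
cell (0,3): code 1000 → (1.000,3.214)–(0.866,3.000)
cell (1,0): code 0100 → (1.638,1.000)–(2.000,0.732)
cell (1,1): code 1110 → (1.000,1.743)–(1.638,1.000)
cell (1,3): code 1101 → (1.655,4.000)–(1.000,3.214)
cell (1,4): code 1000 → (2.000,4.220)–(1.655,4.000)
cell (2,0): code 0110 → (2.000,0.732)–(3.000,0.817)
cell (2,4): code 1001 → (3.000,4.158)–(2.000,4.220)
cell (3,0): code 0010 → (3.000,0.817)–(3.212,1.000)
cell (3,1): code 0011 → (3.212,1.000)–(3.925,2.000)
cell (3,2): code 0011 → (3.925,2.000)–(3.945,3.000)
cell (3,3): code 0011 → (3.945,3.000)–(3.222,4.000)
cell (3,4): code 0001 → (3.222,4.000)–(3.000,4.158)
total: 14 segments, chained into 1 closed loop(s), length Σ = 10.418746

segments=14 loops=1 length=10.419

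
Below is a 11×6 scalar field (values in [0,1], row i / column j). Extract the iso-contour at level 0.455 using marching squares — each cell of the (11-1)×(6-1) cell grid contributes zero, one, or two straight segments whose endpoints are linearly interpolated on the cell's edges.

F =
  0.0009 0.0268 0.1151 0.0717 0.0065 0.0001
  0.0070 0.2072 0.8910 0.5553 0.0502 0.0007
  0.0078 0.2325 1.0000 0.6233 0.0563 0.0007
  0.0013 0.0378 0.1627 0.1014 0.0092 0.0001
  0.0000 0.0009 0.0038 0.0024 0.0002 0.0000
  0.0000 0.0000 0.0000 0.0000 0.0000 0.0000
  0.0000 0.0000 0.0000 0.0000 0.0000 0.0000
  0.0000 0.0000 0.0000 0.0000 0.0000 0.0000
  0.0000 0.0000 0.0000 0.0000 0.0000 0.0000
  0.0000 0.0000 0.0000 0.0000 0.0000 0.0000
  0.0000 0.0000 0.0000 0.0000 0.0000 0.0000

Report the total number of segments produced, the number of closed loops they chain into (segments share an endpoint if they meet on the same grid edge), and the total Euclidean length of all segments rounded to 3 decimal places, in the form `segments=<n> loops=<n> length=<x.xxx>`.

cell (0,1): code 0100 → (0.438,2.000)–(1.000,1.362)
cell (0,2): code 1100 → (0.793,3.000)–(0.438,2.000)
cell (0,3): code 1000 → (1.000,3.199)–(0.793,3.000)
cell (1,1): code 0110 → (1.000,1.362)–(2.000,1.290)
cell (1,3): code 1001 → (2.000,3.297)–(1.000,3.199)
cell (2,1): code 0010 → (2.000,1.290)–(2.651,2.000)
cell (2,2): code 0011 → (2.651,2.000)–(2.322,3.000)
cell (2,3): code 0001 → (2.322,3.000)–(2.000,3.297)
total: 8 segments, chained into 1 closed loop(s), length Σ = 6.659571

segments=8 loops=1 length=6.660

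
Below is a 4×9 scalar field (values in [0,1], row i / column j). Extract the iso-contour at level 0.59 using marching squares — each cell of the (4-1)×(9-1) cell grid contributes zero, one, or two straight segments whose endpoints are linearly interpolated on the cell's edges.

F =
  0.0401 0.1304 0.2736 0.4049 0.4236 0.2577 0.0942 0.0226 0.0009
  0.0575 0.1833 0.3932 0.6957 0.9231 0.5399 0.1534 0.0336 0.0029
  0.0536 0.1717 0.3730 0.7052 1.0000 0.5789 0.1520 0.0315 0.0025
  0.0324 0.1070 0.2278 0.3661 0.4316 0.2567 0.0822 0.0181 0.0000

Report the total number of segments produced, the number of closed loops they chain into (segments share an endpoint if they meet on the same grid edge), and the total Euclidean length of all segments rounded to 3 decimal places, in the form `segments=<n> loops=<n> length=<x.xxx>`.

segments=8 loops=1 length=7.418

cell (0,2): code 0100 → (0.637,3.000)–(1.000,2.651)
cell (0,3): code 1100 → (0.333,4.000)–(0.637,3.000)
cell (0,4): code 1000 → (1.000,4.869)–(0.333,4.000)
cell (1,2): code 0110 → (1.000,2.651)–(2.000,2.653)
cell (1,4): code 1001 → (2.000,4.974)–(1.000,4.869)
cell (2,2): code 0010 → (2.000,2.653)–(2.340,3.000)
cell (2,3): code 0011 → (2.340,3.000)–(2.721,4.000)
cell (2,4): code 0001 → (2.721,4.000)–(2.000,4.974)
total: 8 segments, chained into 1 closed loop(s), length Σ = 7.417752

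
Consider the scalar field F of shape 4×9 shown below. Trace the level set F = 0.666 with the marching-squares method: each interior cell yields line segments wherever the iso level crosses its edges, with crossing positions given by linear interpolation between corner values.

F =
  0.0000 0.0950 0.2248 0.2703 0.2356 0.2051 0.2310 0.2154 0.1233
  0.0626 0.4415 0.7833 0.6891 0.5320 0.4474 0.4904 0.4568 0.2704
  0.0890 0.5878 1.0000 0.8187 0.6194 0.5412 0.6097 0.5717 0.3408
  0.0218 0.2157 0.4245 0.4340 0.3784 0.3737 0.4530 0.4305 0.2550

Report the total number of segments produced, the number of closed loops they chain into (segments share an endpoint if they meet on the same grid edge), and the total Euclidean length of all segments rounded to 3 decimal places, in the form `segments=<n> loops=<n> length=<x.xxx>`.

segments=8 loops=1 length=6.727

cell (0,1): code 0100 → (0.790,2.000)–(1.000,1.657)
cell (0,2): code 1100 → (0.945,3.000)–(0.790,2.000)
cell (0,3): code 1000 → (1.000,3.147)–(0.945,3.000)
cell (1,1): code 0110 → (1.000,1.657)–(2.000,1.190)
cell (1,3): code 1001 → (2.000,3.766)–(1.000,3.147)
cell (2,1): code 0010 → (2.000,1.190)–(2.580,2.000)
cell (2,2): code 0011 → (2.580,2.000)–(2.397,3.000)
cell (2,3): code 0001 → (2.397,3.000)–(2.000,3.766)
total: 8 segments, chained into 1 closed loop(s), length Σ = 6.727453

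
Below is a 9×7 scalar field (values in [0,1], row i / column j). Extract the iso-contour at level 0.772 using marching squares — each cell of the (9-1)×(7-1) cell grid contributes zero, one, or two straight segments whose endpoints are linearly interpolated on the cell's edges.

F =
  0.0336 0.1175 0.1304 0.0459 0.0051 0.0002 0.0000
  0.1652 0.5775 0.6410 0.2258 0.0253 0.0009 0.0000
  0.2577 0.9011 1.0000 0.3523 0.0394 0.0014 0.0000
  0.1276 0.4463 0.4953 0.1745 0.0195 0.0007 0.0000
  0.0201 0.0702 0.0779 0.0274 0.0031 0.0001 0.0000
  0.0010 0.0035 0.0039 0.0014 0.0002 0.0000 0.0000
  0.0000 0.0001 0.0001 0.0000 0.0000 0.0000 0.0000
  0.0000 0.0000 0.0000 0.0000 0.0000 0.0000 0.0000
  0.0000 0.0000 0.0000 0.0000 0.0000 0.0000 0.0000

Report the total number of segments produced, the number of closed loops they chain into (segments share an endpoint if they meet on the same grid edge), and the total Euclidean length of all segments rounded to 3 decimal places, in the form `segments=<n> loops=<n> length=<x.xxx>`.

segments=6 loops=1 length=4.135

cell (1,0): code 0100 → (1.601,1.000)–(2.000,0.799)
cell (1,1): code 1100 → (1.365,2.000)–(1.601,1.000)
cell (1,2): code 1000 → (2.000,2.352)–(1.365,2.000)
cell (2,0): code 0010 → (2.000,0.799)–(2.284,1.000)
cell (2,1): code 0011 → (2.284,1.000)–(2.452,2.000)
cell (2,2): code 0001 → (2.452,2.000)–(2.000,2.352)
total: 6 segments, chained into 1 closed loop(s), length Σ = 4.134524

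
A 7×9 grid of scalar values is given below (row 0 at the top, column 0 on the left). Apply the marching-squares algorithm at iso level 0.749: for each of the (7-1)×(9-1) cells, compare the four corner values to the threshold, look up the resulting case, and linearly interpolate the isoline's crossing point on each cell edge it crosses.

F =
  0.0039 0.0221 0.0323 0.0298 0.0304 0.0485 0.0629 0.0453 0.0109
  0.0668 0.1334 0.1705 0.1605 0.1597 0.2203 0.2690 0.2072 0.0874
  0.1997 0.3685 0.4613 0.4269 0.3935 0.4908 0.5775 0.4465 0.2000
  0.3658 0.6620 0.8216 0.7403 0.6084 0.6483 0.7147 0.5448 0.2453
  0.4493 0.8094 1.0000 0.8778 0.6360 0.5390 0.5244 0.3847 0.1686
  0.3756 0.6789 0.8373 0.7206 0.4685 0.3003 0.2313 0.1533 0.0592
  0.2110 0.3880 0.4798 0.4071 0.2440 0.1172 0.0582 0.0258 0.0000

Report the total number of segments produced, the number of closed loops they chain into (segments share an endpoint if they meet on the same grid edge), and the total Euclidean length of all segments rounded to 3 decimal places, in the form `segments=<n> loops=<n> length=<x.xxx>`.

cell (2,1): code 0100 → (2.799,2.000)–(3.000,1.545)
cell (2,2): code 1000 → (3.000,2.893)–(2.799,2.000)
cell (3,0): code 0100 → (3.590,1.000)–(4.000,0.832)
cell (3,1): code 1110 → (3.000,1.545)–(3.590,1.000)
cell (3,2): code 1101 → (3.063,3.000)–(3.000,2.893)
cell (3,3): code 1000 → (4.000,3.533)–(3.063,3.000)
cell (4,0): code 0010 → (4.000,0.832)–(4.463,1.000)
cell (4,1): code 0111 → (4.463,1.000)–(5.000,1.443)
cell (4,2): code 1011 → (5.000,2.757)–(4.819,3.000)
cell (4,3): code 0001 → (4.819,3.000)–(4.000,3.533)
cell (5,1): code 0010 → (5.000,1.443)–(5.247,2.000)
cell (5,2): code 0001 → (5.247,2.000)–(5.000,2.757)
total: 12 segments, chained into 1 closed loop(s), length Σ = 7.735362

segments=12 loops=1 length=7.735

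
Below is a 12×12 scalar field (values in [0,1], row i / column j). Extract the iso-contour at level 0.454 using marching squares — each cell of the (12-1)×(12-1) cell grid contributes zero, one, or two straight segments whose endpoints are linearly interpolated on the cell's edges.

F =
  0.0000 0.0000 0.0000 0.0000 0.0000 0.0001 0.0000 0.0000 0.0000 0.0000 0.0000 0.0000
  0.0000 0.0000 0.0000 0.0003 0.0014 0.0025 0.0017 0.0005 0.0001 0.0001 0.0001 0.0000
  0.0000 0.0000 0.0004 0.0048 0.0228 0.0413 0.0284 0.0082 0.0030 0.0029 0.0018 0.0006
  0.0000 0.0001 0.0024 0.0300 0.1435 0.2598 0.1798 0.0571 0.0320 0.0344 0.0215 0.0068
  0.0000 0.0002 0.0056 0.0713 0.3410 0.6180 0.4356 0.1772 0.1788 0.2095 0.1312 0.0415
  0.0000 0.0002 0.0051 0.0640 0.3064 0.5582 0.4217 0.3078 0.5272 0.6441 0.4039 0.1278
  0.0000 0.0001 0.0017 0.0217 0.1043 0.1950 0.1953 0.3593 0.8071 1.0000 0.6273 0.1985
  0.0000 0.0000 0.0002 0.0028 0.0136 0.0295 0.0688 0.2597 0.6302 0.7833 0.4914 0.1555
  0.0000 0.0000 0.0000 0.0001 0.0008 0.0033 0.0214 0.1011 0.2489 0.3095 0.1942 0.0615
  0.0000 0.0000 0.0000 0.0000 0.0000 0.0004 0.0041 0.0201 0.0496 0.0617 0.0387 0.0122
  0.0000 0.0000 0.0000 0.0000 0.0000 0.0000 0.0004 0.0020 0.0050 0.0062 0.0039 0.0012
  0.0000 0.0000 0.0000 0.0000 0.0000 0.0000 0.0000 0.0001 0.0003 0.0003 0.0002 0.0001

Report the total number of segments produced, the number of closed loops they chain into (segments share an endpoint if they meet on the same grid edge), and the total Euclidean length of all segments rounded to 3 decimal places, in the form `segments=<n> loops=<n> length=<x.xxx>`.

segments=18 loops=2 length=14.803

cell (3,4): code 0100 → (3.542,5.000)–(4.000,4.408)
cell (3,5): code 1000 → (4.000,5.899)–(3.542,5.000)
cell (4,4): code 0110 → (4.000,4.408)–(5.000,4.586)
cell (4,5): code 1001 → (5.000,5.763)–(4.000,5.899)
cell (4,7): code 0100 → (4.790,8.000)–(5.000,7.666)
cell (4,8): code 1100 → (4.563,9.000)–(4.790,8.000)
cell (4,9): code 1000 → (5.000,9.791)–(4.563,9.000)
cell (5,4): code 0010 → (5.000,4.586)–(5.287,5.000)
cell (5,5): code 0001 → (5.287,5.000)–(5.000,5.763)
cell (5,7): code 0110 → (5.000,7.666)–(6.000,7.211)
cell (5,9): code 1101 → (5.224,10.000)–(5.000,9.791)
cell (5,10): code 1000 → (6.000,10.404)–(5.224,10.000)
cell (6,7): code 0110 → (6.000,7.211)–(7.000,7.524)
cell (6,10): code 1001 → (7.000,10.111)–(6.000,10.404)
cell (7,7): code 0010 → (7.000,7.524)–(7.462,8.000)
cell (7,8): code 0011 → (7.462,8.000)–(7.695,9.000)
cell (7,9): code 0011 → (7.695,9.000)–(7.126,10.000)
cell (7,10): code 0001 → (7.126,10.000)–(7.000,10.111)
total: 18 segments, chained into 2 closed loop(s), length Σ = 14.803356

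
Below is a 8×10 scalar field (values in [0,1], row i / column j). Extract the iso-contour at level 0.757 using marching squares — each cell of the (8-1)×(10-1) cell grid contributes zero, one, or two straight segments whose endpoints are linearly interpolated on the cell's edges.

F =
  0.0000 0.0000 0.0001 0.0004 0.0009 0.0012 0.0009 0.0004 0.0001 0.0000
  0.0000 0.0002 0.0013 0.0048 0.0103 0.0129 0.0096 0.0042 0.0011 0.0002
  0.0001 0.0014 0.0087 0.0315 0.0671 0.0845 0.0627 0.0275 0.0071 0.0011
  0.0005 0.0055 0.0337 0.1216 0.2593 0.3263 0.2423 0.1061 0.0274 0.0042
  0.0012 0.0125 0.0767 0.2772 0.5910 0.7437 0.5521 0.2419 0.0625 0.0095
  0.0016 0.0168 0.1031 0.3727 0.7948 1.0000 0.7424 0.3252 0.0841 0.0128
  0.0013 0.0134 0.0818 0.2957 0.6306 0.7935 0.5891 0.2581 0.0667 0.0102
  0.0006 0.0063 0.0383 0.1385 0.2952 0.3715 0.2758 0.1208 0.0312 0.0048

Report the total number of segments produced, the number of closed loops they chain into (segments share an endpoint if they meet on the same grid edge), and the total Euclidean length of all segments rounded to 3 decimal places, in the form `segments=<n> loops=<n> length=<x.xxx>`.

segments=8 loops=1 length=5.839

cell (4,3): code 0100 → (4.815,4.000)–(5.000,3.910)
cell (4,4): code 1100 → (4.052,5.000)–(4.815,4.000)
cell (4,5): code 1000 → (5.000,5.943)–(4.052,5.000)
cell (5,3): code 0010 → (5.000,3.910)–(5.230,4.000)
cell (5,4): code 0111 → (5.230,4.000)–(6.000,4.776)
cell (5,5): code 1001 → (6.000,5.179)–(5.000,5.943)
cell (6,4): code 0010 → (6.000,4.776)–(6.086,5.000)
cell (6,5): code 0001 → (6.086,5.000)–(6.000,5.179)
total: 8 segments, chained into 1 closed loop(s), length Σ = 5.838547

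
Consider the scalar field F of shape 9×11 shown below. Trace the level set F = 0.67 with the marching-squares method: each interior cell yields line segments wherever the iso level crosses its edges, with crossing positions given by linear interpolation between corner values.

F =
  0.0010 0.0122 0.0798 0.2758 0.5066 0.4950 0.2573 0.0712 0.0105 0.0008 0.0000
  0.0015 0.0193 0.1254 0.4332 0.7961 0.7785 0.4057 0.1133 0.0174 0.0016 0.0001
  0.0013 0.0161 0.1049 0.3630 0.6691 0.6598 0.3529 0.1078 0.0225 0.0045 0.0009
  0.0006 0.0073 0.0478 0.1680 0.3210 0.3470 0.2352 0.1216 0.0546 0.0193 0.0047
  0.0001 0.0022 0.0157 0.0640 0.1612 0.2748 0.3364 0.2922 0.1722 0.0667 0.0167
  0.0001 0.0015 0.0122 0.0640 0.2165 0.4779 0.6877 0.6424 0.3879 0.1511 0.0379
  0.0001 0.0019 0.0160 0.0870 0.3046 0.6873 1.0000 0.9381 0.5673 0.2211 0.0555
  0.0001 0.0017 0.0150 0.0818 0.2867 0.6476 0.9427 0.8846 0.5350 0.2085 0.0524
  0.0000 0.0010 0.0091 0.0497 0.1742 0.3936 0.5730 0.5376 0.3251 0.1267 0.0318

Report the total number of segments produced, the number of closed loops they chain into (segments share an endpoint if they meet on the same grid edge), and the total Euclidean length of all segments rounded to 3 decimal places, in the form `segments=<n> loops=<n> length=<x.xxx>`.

segments=18 loops=2 length=13.787

cell (0,3): code 0100 → (0.564,4.000)–(1.000,3.653)
cell (0,4): code 1100 → (0.617,5.000)–(0.564,4.000)
cell (0,5): code 1000 → (1.000,5.291)–(0.617,5.000)
cell (1,3): code 0010 → (1.000,3.653)–(1.993,4.000)
cell (1,4): code 0011 → (1.993,4.000)–(1.914,5.000)
cell (1,5): code 0001 → (1.914,5.000)–(1.000,5.291)
cell (4,5): code 0100 → (4.950,6.000)–(5.000,5.916)
cell (4,6): code 1000 → (5.000,6.391)–(4.950,6.000)
cell (5,4): code 0100 → (5.917,5.000)–(6.000,4.955)
cell (5,5): code 1110 → (5.000,5.916)–(5.917,5.000)
cell (5,6): code 1101 → (5.093,7.000)–(5.000,6.391)
cell (5,7): code 1000 → (6.000,7.723)–(5.093,7.000)
cell (6,4): code 0010 → (6.000,4.955)–(6.436,5.000)
cell (6,5): code 0111 → (6.436,5.000)–(7.000,5.076)
cell (6,7): code 1001 → (7.000,7.614)–(6.000,7.723)
cell (7,5): code 0010 → (7.000,5.076)–(7.738,6.000)
cell (7,6): code 0011 → (7.738,6.000)–(7.618,7.000)
cell (7,7): code 0001 → (7.618,7.000)–(7.000,7.614)
total: 18 segments, chained into 2 closed loop(s), length Σ = 13.786528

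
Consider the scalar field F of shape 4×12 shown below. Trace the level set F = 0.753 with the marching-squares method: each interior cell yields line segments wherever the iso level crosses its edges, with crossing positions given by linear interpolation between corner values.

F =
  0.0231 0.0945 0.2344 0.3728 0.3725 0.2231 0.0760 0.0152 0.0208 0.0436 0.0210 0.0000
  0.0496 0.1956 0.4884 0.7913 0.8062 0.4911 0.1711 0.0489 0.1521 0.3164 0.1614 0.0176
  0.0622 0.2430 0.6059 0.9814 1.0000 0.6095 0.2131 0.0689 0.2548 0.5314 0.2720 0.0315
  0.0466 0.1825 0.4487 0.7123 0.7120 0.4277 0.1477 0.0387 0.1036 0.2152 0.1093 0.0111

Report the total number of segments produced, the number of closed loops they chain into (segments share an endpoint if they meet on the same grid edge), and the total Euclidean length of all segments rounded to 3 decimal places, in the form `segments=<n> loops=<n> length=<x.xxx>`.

segments=8 loops=1 length=6.687

cell (0,2): code 0100 → (0.908,3.000)–(1.000,2.874)
cell (0,3): code 1100 → (0.877,4.000)–(0.908,3.000)
cell (0,4): code 1000 → (1.000,4.169)–(0.877,4.000)
cell (1,2): code 0110 → (1.000,2.874)–(2.000,2.392)
cell (1,4): code 1001 → (2.000,4.633)–(1.000,4.169)
cell (2,2): code 0010 → (2.000,2.392)–(2.849,3.000)
cell (2,3): code 0011 → (2.849,3.000)–(2.858,4.000)
cell (2,4): code 0001 → (2.858,4.000)–(2.000,4.633)
total: 8 segments, chained into 1 closed loop(s), length Σ = 6.687459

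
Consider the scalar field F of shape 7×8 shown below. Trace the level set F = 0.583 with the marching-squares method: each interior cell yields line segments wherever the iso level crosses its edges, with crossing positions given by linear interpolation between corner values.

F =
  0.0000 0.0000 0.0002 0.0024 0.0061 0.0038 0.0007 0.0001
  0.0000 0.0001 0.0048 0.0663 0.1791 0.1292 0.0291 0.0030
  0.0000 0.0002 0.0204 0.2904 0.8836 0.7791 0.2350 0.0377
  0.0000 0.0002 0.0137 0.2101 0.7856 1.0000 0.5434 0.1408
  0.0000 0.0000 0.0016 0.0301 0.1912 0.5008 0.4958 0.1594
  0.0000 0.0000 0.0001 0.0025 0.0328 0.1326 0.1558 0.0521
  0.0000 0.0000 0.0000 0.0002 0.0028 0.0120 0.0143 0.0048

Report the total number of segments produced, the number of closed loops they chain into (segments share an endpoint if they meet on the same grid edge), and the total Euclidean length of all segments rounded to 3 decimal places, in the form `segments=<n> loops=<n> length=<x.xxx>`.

cell (1,3): code 0100 → (1.573,4.000)–(2.000,3.493)
cell (1,4): code 1100 → (1.698,5.000)–(1.573,4.000)
cell (1,5): code 1000 → (2.000,5.360)–(1.698,5.000)
cell (2,3): code 0110 → (2.000,3.493)–(3.000,3.648)
cell (2,5): code 1001 → (3.000,5.913)–(2.000,5.360)
cell (3,3): code 0010 → (3.000,3.648)–(3.341,4.000)
cell (3,4): code 0011 → (3.341,4.000)–(3.835,5.000)
cell (3,5): code 0001 → (3.835,5.000)–(3.000,5.913)
total: 8 segments, chained into 1 closed loop(s), length Σ = 7.138097

segments=8 loops=1 length=7.138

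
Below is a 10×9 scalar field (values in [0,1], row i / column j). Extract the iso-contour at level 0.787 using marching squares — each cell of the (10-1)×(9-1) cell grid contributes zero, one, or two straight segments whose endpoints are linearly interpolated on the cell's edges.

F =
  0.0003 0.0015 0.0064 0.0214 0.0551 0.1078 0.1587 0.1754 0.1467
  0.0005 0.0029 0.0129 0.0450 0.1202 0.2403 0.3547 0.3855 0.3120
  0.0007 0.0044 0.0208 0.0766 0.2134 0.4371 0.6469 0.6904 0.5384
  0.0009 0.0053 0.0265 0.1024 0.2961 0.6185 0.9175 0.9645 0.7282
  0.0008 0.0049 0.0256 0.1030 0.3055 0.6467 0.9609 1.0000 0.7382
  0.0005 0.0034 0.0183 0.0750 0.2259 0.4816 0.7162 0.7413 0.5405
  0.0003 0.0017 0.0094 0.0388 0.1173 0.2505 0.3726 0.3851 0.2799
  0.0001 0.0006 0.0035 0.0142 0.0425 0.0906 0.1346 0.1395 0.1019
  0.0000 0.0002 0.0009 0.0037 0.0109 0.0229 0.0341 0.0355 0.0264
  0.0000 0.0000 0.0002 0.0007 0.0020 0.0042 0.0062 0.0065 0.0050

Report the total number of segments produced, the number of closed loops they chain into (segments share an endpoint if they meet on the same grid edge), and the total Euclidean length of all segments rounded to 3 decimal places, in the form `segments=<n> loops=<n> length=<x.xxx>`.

cell (2,5): code 0100 → (2.518,6.000)–(3.000,5.564)
cell (2,6): code 1100 → (2.352,7.000)–(2.518,6.000)
cell (2,7): code 1000 → (3.000,7.751)–(2.352,7.000)
cell (3,5): code 0110 → (3.000,5.564)–(4.000,5.447)
cell (3,7): code 1001 → (4.000,7.814)–(3.000,7.751)
cell (4,5): code 0010 → (4.000,5.447)–(4.711,6.000)
cell (4,6): code 0011 → (4.711,6.000)–(4.823,7.000)
cell (4,7): code 0001 → (4.823,7.000)–(4.000,7.814)
total: 8 segments, chained into 1 closed loop(s), length Σ = 7.729153

segments=8 loops=1 length=7.729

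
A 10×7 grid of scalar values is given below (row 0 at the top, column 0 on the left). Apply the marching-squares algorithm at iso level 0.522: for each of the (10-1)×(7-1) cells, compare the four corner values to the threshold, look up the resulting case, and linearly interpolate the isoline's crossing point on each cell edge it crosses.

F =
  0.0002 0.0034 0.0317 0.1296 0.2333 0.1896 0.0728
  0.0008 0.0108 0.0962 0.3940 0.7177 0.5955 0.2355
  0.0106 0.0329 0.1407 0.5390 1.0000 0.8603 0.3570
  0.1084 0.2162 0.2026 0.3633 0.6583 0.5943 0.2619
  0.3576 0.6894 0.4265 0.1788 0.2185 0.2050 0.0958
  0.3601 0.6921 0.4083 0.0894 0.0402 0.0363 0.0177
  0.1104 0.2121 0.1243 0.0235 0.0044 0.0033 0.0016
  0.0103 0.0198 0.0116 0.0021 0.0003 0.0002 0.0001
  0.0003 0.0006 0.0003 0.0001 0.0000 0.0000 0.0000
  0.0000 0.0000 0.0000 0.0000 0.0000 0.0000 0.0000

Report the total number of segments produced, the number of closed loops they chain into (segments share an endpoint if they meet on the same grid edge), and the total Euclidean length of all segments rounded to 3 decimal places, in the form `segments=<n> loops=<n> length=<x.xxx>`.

cell (0,3): code 0100 → (0.596,4.000)–(1.000,3.395)
cell (0,4): code 1100 → (0.819,5.000)–(0.596,4.000)
cell (0,5): code 1000 → (1.000,5.204)–(0.819,5.000)
cell (1,2): code 0100 → (1.883,3.000)–(2.000,2.957)
cell (1,3): code 1110 → (1.000,3.395)–(1.883,3.000)
cell (1,5): code 1001 → (2.000,5.672)–(1.000,5.204)
cell (2,2): code 0010 → (2.000,2.957)–(2.097,3.000)
cell (2,3): code 0111 → (2.097,3.000)–(3.000,3.538)
cell (2,5): code 1001 → (3.000,5.218)–(2.000,5.672)
cell (3,0): code 0100 → (3.646,1.000)–(4.000,0.495)
cell (3,1): code 1000 → (4.000,1.637)–(3.646,1.000)
cell (3,3): code 0010 → (3.000,3.538)–(3.310,4.000)
cell (3,4): code 0011 → (3.310,4.000)–(3.186,5.000)
cell (3,5): code 0001 → (3.186,5.000)–(3.000,5.218)
cell (4,0): code 0110 → (4.000,0.495)–(5.000,0.488)
cell (4,1): code 1001 → (5.000,1.599)–(4.000,1.637)
cell (5,0): code 0010 → (5.000,0.488)–(5.354,1.000)
cell (5,1): code 0001 → (5.354,1.000)–(5.000,1.599)
total: 18 segments, chained into 2 closed loop(s), length Σ = 12.990916

segments=18 loops=2 length=12.991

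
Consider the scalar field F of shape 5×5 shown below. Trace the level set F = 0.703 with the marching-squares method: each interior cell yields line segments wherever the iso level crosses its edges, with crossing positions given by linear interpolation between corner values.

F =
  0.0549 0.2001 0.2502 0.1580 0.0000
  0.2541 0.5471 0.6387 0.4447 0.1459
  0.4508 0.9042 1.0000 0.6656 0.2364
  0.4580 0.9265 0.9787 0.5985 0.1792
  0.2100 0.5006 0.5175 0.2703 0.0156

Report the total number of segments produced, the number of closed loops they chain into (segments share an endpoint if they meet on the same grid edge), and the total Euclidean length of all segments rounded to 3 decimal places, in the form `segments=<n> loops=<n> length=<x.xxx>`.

segments=8 loops=1 length=7.626

cell (1,0): code 0100 → (1.437,1.000)–(2.000,0.556)
cell (1,1): code 1100 → (1.178,2.000)–(1.437,1.000)
cell (1,2): code 1000 → (2.000,2.888)–(1.178,2.000)
cell (2,0): code 0110 → (2.000,0.556)–(3.000,0.523)
cell (2,2): code 1001 → (3.000,2.725)–(2.000,2.888)
cell (3,0): code 0010 → (3.000,0.523)–(3.525,1.000)
cell (3,1): code 0011 → (3.525,1.000)–(3.598,2.000)
cell (3,2): code 0001 → (3.598,2.000)–(3.000,2.725)
total: 8 segments, chained into 1 closed loop(s), length Σ = 7.625681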